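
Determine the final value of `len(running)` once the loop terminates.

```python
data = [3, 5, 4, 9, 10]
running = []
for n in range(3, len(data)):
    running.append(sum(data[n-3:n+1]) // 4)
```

Let's trace through this code step by step.

Initialize: data = [3, 5, 4, 9, 10]
Initialize: running = []
Entering loop: for n in range(3, len(data)):
After iteration 1: n = 3, running = [5]
After iteration 2: n = 4, running = [5, 7]
Loop ends.
len(running) = 2

Final answer: 2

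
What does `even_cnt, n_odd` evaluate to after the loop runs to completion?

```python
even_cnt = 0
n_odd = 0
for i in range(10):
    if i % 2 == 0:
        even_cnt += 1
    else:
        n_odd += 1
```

Let's trace through this code step by step.

Initialize: even_cnt = 0
Initialize: n_odd = 0
Entering loop: for i in range(10):
After iteration 1: i = 0, even_cnt = 1, n_odd = 0
After iteration 2: i = 1, even_cnt = 1, n_odd = 1
After iteration 3: i = 2, even_cnt = 2, n_odd = 1
After iteration 4: i = 3, even_cnt = 2, n_odd = 2
After iteration 5: i = 4, even_cnt = 3, n_odd = 2
After iteration 6: i = 5, even_cnt = 3, n_odd = 3
After iteration 7: i = 6, even_cnt = 4, n_odd = 3
After iteration 8: i = 7, even_cnt = 4, n_odd = 4
After iteration 9: i = 8, even_cnt = 5, n_odd = 4
After iteration 10: i = 9, even_cnt = 5, n_odd = 5
Loop ends.

Final answer: 5, 5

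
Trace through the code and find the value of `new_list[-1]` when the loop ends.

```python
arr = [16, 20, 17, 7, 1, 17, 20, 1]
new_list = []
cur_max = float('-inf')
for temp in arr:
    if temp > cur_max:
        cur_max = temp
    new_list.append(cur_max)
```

Let's trace through this code step by step.

Initialize: arr = [16, 20, 17, 7, 1, 17, 20, 1]
Initialize: new_list = []
Initialize: cur_max = -inf
Entering loop: for temp in arr:
After iteration 1: temp = 16, new_list = [16], cur_max = 16
After iteration 2: temp = 20, new_list = [16, 20], cur_max = 20
After iteration 3: temp = 17, new_list = [16, 20, 20], cur_max = 20
After iteration 4: temp = 7, new_list = [16, 20, 20, 20], cur_max = 20
After iteration 5: temp = 1, new_list = [16, 20, 20, 20, 20], cur_max = 20
After iteration 6: temp = 17, new_list = [16, 20, 20, 20, 20, 20], cur_max = 20
After iteration 7: temp = 20, new_list = [16, 20, 20, 20, 20, 20, 20], cur_max = 20
After iteration 8: temp = 1, new_list = [16, 20, 20, 20, 20, 20, 20, 20], cur_max = 20
Loop ends.
new_list[-1] = 20

Final answer: 20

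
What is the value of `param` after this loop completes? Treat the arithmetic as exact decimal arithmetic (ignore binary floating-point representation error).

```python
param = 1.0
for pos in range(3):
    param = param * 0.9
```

Let's trace through this code step by step.

Initialize: param = 1.0
Entering loop: for pos in range(3):
After iteration 1: pos = 0, param = 0.9
After iteration 2: pos = 1, param = 0.81
After iteration 3: pos = 2, param = 0.729
Loop ends.

Final answer: 0.729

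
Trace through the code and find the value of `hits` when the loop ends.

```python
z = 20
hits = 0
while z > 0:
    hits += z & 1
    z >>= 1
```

Let's trace through this code step by step.

Initialize: z = 20
Initialize: hits = 0
Entering loop: while z > 0:
After iteration 1: z = 10, hits = 0
After iteration 2: z = 5, hits = 0
After iteration 3: z = 2, hits = 1
After iteration 4: z = 1, hits = 1
After iteration 5: z = 0, hits = 2
Loop ends.

Final answer: 2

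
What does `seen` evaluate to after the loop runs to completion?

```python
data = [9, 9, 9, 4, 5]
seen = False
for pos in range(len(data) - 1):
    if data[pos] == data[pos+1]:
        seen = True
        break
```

Let's trace through this code step by step.

Initialize: data = [9, 9, 9, 4, 5]
Initialize: seen = False
Entering loop: for pos in range(len(data) - 1):
After iteration 1: pos = 0, seen = True
Loop ends.

Final answer: True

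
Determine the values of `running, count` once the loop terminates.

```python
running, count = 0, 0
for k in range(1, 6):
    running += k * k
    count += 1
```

Let's trace through this code step by step.

Initialize: running = 0
Initialize: count = 0
Entering loop: for k in range(1, 6):
After iteration 1: k = 1, running = 1, count = 1
After iteration 2: k = 2, running = 5, count = 2
After iteration 3: k = 3, running = 14, count = 3
After iteration 4: k = 4, running = 30, count = 4
After iteration 5: k = 5, running = 55, count = 5
Loop ends.

Final answer: 55, 5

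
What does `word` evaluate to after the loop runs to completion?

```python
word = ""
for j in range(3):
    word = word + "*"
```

Let's trace through this code step by step.

Initialize: word = ''
Entering loop: for j in range(3):
After iteration 1: j = 0, word = '*'
After iteration 2: j = 1, word = '**'
After iteration 3: j = 2, word = '***'
Loop ends.

Final answer: '***'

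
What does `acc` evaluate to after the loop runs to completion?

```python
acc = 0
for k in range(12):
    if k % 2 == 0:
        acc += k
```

Let's trace through this code step by step.

Initialize: acc = 0
Entering loop: for k in range(12):
After iteration 1: k = 0, acc = 0
After iteration 2: k = 1, acc = 0
After iteration 3: k = 2, acc = 2
After iteration 4: k = 3, acc = 2
After iteration 5: k = 4, acc = 6
After iteration 6: k = 5, acc = 6
After iteration 7: k = 6, acc = 12
After iteration 8: k = 7, acc = 12
After iteration 9: k = 8, acc = 20
After iteration 10: k = 9, acc = 20
After iteration 11: k = 10, acc = 30
After iteration 12: k = 11, acc = 30
Loop ends.

Final answer: 30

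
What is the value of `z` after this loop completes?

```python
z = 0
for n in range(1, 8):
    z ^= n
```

Let's trace through this code step by step.

Initialize: z = 0
Entering loop: for n in range(1, 8):
After iteration 1: n = 1, z = 1
After iteration 2: n = 2, z = 3
After iteration 3: n = 3, z = 0
After iteration 4: n = 4, z = 4
After iteration 5: n = 5, z = 1
After iteration 6: n = 6, z = 7
After iteration 7: n = 7, z = 0
Loop ends.

Final answer: 0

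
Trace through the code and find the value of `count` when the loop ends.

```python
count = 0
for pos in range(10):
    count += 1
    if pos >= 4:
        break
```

Let's trace through this code step by step.

Initialize: count = 0
Entering loop: for pos in range(10):
After iteration 1: pos = 0, count = 1
After iteration 2: pos = 1, count = 2
After iteration 3: pos = 2, count = 3
After iteration 4: pos = 3, count = 4
After iteration 5: pos = 4, count = 5
Loop ends.

Final answer: 5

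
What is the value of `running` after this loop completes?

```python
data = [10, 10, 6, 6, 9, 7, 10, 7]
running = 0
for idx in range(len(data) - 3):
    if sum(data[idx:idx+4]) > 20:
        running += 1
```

Let's trace through this code step by step.

Initialize: data = [10, 10, 6, 6, 9, 7, 10, 7]
Initialize: running = 0
Entering loop: for idx in range(len(data) - 3):
After iteration 1: idx = 0, running = 1
After iteration 2: idx = 1, running = 2
After iteration 3: idx = 2, running = 3
After iteration 4: idx = 3, running = 4
After iteration 5: idx = 4, running = 5
Loop ends.

Final answer: 5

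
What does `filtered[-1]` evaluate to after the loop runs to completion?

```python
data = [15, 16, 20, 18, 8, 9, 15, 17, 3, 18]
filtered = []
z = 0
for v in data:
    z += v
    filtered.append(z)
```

Let's trace through this code step by step.

Initialize: data = [15, 16, 20, 18, 8, 9, 15, 17, 3, 18]
Initialize: filtered = []
Initialize: z = 0
Entering loop: for v in data:
After iteration 1: v = 15, filtered = [15], z = 15
After iteration 2: v = 16, filtered = [15, 31], z = 31
After iteration 3: v = 20, filtered = [15, 31, 51], z = 51
After iteration 4: v = 18, filtered = [15, 31, 51, 69], z = 69
After iteration 5: v = 8, filtered = [15, 31, 51, 69, 77], z = 77
After iteration 6: v = 9, filtered = [15, 31, 51, 69, 77, 86], z = 86
After iteration 7: v = 15, filtered = [15, 31, 51, 69, 77, 86, 101], z = 101
After iteration 8: v = 17, filtered = [15, 31, 51, 69, 77, 86, 101, 118], z = 118
After iteration 9: v = 3, filtered = [15, 31, 51, 69, 77, 86, 101, 118, 121], z = 121
After iteration 10: v = 18, filtered = [15, 31, 51, 69, 77, 86, 101, 118, 121, 139], z = 139
Loop ends.
filtered[-1] = 139

Final answer: 139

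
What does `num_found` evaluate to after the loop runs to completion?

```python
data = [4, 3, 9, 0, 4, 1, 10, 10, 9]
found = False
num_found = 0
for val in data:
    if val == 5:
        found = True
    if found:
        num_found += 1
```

Let's trace through this code step by step.

Initialize: data = [4, 3, 9, 0, 4, 1, 10, 10, 9]
Initialize: found = False
Initialize: num_found = 0
Entering loop: for val in data:
After iteration 1: val = 4, num_found = 0
After iteration 2: val = 3, num_found = 0
After iteration 3: val = 9, num_found = 0
After iteration 4: val = 0, num_found = 0
After iteration 5: val = 4, num_found = 0
After iteration 6: val = 1, num_found = 0
After iteration 7: val = 10, num_found = 0
After iteration 8: val = 10, num_found = 0
After iteration 9: val = 9, num_found = 0
Loop ends.

Final answer: 0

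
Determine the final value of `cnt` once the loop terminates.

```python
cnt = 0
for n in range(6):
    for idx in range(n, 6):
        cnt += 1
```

Let's trace through this code step by step.

Initialize: cnt = 0
Entering loop: for n in range(6):
After iteration 1: n = 0, cnt = 6
After iteration 2: n = 1, cnt = 11
After iteration 3: n = 2, cnt = 15
After iteration 4: n = 3, cnt = 18
After iteration 5: n = 4, cnt = 20
After iteration 6: n = 5, cnt = 21
Loop ends.

Final answer: 21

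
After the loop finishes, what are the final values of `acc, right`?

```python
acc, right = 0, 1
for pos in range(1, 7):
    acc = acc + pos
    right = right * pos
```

Let's trace through this code step by step.

Initialize: acc = 0
Initialize: right = 1
Entering loop: for pos in range(1, 7):
After iteration 1: pos = 1, acc = 1, right = 1
After iteration 2: pos = 2, acc = 3, right = 2
After iteration 3: pos = 3, acc = 6, right = 6
After iteration 4: pos = 4, acc = 10, right = 24
After iteration 5: pos = 5, acc = 15, right = 120
After iteration 6: pos = 6, acc = 21, right = 720
Loop ends.

Final answer: 21, 720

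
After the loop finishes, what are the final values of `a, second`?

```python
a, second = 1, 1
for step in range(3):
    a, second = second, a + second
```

Let's trace through this code step by step.

Initialize: a = 1
Initialize: second = 1
Entering loop: for step in range(3):
After iteration 1: step = 0, a = 1, second = 2
After iteration 2: step = 1, a = 2, second = 3
After iteration 3: step = 2, a = 3, second = 5
Loop ends.

Final answer: 3, 5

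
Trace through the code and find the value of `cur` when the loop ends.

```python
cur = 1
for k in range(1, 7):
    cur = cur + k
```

Let's trace through this code step by step.

Initialize: cur = 1
Entering loop: for k in range(1, 7):
After iteration 1: k = 1, cur = 2
After iteration 2: k = 2, cur = 4
After iteration 3: k = 3, cur = 7
After iteration 4: k = 4, cur = 11
After iteration 5: k = 5, cur = 16
After iteration 6: k = 6, cur = 22
Loop ends.

Final answer: 22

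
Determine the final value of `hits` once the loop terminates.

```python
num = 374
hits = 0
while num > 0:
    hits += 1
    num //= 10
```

Let's trace through this code step by step.

Initialize: num = 374
Initialize: hits = 0
Entering loop: while num > 0:
After iteration 1: num = 37, hits = 1
After iteration 2: num = 3, hits = 2
After iteration 3: num = 0, hits = 3
Loop ends.

Final answer: 3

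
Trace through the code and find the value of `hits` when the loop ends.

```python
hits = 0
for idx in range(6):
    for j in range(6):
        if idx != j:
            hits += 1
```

Let's trace through this code step by step.

Initialize: hits = 0
Entering loop: for idx in range(6):
After iteration 1: idx = 0, hits = 5
After iteration 2: idx = 1, hits = 10
After iteration 3: idx = 2, hits = 15
After iteration 4: idx = 3, hits = 20
After iteration 5: idx = 4, hits = 25
After iteration 6: idx = 5, hits = 30
Loop ends.

Final answer: 30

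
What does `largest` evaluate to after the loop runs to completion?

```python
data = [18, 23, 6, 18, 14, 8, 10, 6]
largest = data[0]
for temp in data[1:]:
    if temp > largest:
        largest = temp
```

Let's trace through this code step by step.

Initialize: data = [18, 23, 6, 18, 14, 8, 10, 6]
Initialize: largest = 18
Entering loop: for temp in data[1:]:
After iteration 1: temp = 23, largest = 23
After iteration 2: temp = 6, largest = 23
After iteration 3: temp = 18, largest = 23
After iteration 4: temp = 14, largest = 23
After iteration 5: temp = 8, largest = 23
After iteration 6: temp = 10, largest = 23
After iteration 7: temp = 6, largest = 23
Loop ends.

Final answer: 23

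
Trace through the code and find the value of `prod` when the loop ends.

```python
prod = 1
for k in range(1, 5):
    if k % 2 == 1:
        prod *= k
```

Let's trace through this code step by step.

Initialize: prod = 1
Entering loop: for k in range(1, 5):
After iteration 1: k = 1, prod = 1
After iteration 2: k = 2, prod = 1
After iteration 3: k = 3, prod = 3
After iteration 4: k = 4, prod = 3
Loop ends.

Final answer: 3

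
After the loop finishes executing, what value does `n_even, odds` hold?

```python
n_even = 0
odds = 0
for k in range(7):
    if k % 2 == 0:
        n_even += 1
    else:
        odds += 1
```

Let's trace through this code step by step.

Initialize: n_even = 0
Initialize: odds = 0
Entering loop: for k in range(7):
After iteration 1: k = 0, n_even = 1, odds = 0
After iteration 2: k = 1, n_even = 1, odds = 1
After iteration 3: k = 2, n_even = 2, odds = 1
After iteration 4: k = 3, n_even = 2, odds = 2
After iteration 5: k = 4, n_even = 3, odds = 2
After iteration 6: k = 5, n_even = 3, odds = 3
After iteration 7: k = 6, n_even = 4, odds = 3
Loop ends.

Final answer: 4, 3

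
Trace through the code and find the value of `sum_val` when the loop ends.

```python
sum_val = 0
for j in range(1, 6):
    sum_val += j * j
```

Let's trace through this code step by step.

Initialize: sum_val = 0
Entering loop: for j in range(1, 6):
After iteration 1: j = 1, sum_val = 1
After iteration 2: j = 2, sum_val = 5
After iteration 3: j = 3, sum_val = 14
After iteration 4: j = 4, sum_val = 30
After iteration 5: j = 5, sum_val = 55
Loop ends.

Final answer: 55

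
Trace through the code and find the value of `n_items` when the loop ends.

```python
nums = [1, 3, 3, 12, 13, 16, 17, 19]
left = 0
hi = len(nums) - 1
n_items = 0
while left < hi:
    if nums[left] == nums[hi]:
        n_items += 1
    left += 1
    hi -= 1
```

Let's trace through this code step by step.

Initialize: nums = [1, 3, 3, 12, 13, 16, 17, 19]
Initialize: left = 0
Initialize: hi = 7
Initialize: n_items = 0
Entering loop: while left < hi:
After iteration 1: left = 1, hi = 6, n_items = 0
After iteration 2: left = 2, hi = 5, n_items = 0
After iteration 3: left = 3, hi = 4, n_items = 0
After iteration 4: left = 4, hi = 3, n_items = 0
Loop ends.

Final answer: 0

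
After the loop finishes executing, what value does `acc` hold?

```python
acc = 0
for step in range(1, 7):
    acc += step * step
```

Let's trace through this code step by step.

Initialize: acc = 0
Entering loop: for step in range(1, 7):
After iteration 1: step = 1, acc = 1
After iteration 2: step = 2, acc = 5
After iteration 3: step = 3, acc = 14
After iteration 4: step = 4, acc = 30
After iteration 5: step = 5, acc = 55
After iteration 6: step = 6, acc = 91
Loop ends.

Final answer: 91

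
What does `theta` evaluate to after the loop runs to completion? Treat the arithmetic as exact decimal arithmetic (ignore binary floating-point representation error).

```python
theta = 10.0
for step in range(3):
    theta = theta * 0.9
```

Let's trace through this code step by step.

Initialize: theta = 10.0
Entering loop: for step in range(3):
After iteration 1: step = 0, theta = 9.0
After iteration 2: step = 1, theta = 8.1
After iteration 3: step = 2, theta = 7.29
Loop ends.

Final answer: 7.29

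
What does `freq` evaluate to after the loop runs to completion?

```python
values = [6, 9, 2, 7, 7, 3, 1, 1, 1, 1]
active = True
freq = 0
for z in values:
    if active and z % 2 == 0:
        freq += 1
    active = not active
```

Let's trace through this code step by step.

Initialize: values = [6, 9, 2, 7, 7, 3, 1, 1, 1, 1]
Initialize: active = True
Initialize: freq = 0
Entering loop: for z in values:
After iteration 1: z = 6, active = False, freq = 1
After iteration 2: z = 9, active = True, freq = 1
After iteration 3: z = 2, active = False, freq = 2
After iteration 4: z = 7, active = True, freq = 2
After iteration 5: z = 7, active = False, freq = 2
After iteration 6: z = 3, active = True, freq = 2
After iteration 7: z = 1, active = False, freq = 2
After iteration 8: z = 1, active = True, freq = 2
After iteration 9: z = 1, active = False, freq = 2
After iteration 10: z = 1, active = True, freq = 2
Loop ends.

Final answer: 2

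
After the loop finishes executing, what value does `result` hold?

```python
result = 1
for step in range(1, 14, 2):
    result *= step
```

Let's trace through this code step by step.

Initialize: result = 1
Entering loop: for step in range(1, 14, 2):
After iteration 1: step = 1, result = 1
After iteration 2: step = 3, result = 3
After iteration 3: step = 5, result = 15
After iteration 4: step = 7, result = 105
After iteration 5: step = 9, result = 945
After iteration 6: step = 11, result = 10395
After iteration 7: step = 13, result = 135135
Loop ends.

Final answer: 135135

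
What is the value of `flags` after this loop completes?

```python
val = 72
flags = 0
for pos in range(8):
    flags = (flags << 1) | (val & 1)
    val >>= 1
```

Let's trace through this code step by step.

Initialize: val = 72
Initialize: flags = 0
Entering loop: for pos in range(8):
After iteration 1: pos = 0, val = 36, flags = 0
After iteration 2: pos = 1, val = 18, flags = 0
After iteration 3: pos = 2, val = 9, flags = 0
After iteration 4: pos = 3, val = 4, flags = 1
After iteration 5: pos = 4, val = 2, flags = 2
After iteration 6: pos = 5, val = 1, flags = 4
After iteration 7: pos = 6, val = 0, flags = 9
After iteration 8: pos = 7, val = 0, flags = 18
Loop ends.

Final answer: 18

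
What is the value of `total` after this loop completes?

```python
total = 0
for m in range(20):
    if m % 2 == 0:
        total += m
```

Let's trace through this code step by step.

Initialize: total = 0
Entering loop: for m in range(20):
After iteration 1: m = 0, total = 0
After iteration 2: m = 1, total = 0
After iteration 3: m = 2, total = 2
After iteration 4: m = 3, total = 2
After iteration 5: m = 4, total = 6
After iteration 6: m = 5, total = 6
After iteration 7: m = 6, total = 12
After iteration 8: m = 7, total = 12
After iteration 9: m = 8, total = 20
After iteration 10: m = 9, total = 20
After iteration 11: m = 10, total = 30
After iteration 12: m = 11, total = 30
After iteration 13: m = 12, total = 42
After iteration 14: m = 13, total = 42
After iteration 15: m = 14, total = 56
After iteration 16: m = 15, total = 56
After iteration 17: m = 16, total = 72
After iteration 18: m = 17, total = 72
After iteration 19: m = 18, total = 90
After iteration 20: m = 19, total = 90
Loop ends.

Final answer: 90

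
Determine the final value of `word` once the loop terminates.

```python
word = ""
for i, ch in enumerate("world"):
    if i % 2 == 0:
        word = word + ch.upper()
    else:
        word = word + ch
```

Let's trace through this code step by step.

Initialize: word = ''
Entering loop: for i, ch in enumerate("world"):
After iteration 1: i = 0, ch = 'w', word = 'W'
After iteration 2: i = 1, ch = 'o', word = 'Wo'
After iteration 3: i = 2, ch = 'r', word = 'WoR'
After iteration 4: i = 3, ch = 'l', word = 'WoRl'
After iteration 5: i = 4, ch = 'd', word = 'WoRlD'
Loop ends.

Final answer: 'WoRlD'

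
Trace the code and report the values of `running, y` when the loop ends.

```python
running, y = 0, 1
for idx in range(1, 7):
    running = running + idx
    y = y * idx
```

Let's trace through this code step by step.

Initialize: running = 0
Initialize: y = 1
Entering loop: for idx in range(1, 7):
After iteration 1: idx = 1, running = 1, y = 1
After iteration 2: idx = 2, running = 3, y = 2
After iteration 3: idx = 3, running = 6, y = 6
After iteration 4: idx = 4, running = 10, y = 24
After iteration 5: idx = 5, running = 15, y = 120
After iteration 6: idx = 6, running = 21, y = 720
Loop ends.

Final answer: 21, 720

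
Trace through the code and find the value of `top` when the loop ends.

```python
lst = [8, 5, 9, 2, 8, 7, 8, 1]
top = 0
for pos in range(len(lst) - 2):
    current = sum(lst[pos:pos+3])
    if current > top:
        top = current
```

Let's trace through this code step by step.

Initialize: lst = [8, 5, 9, 2, 8, 7, 8, 1]
Initialize: top = 0
Entering loop: for pos in range(len(lst) - 2):
After iteration 1: pos = 0, top = 22, current = 22
After iteration 2: pos = 1, top = 22, current = 16
After iteration 3: pos = 2, top = 22, current = 19
After iteration 4: pos = 3, top = 22, current = 17
After iteration 5: pos = 4, top = 23, current = 23
After iteration 6: pos = 5, top = 23, current = 16
Loop ends.

Final answer: 23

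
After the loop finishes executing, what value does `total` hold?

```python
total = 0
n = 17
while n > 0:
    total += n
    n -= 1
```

Let's trace through this code step by step.

Initialize: total = 0
Initialize: n = 17
Entering loop: while n > 0:
After iteration 1: total = 17, n = 16
After iteration 2: total = 33, n = 15
After iteration 3: total = 48, n = 14
After iteration 4: total = 62, n = 13
After iteration 5: total = 75, n = 12
After iteration 6: total = 87, n = 11
After iteration 7: total = 98, n = 10
After iteration 8: total = 108, n = 9
After iteration 9: total = 117, n = 8
After iteration 10: total = 125, n = 7
After iteration 11: total = 132, n = 6
After iteration 12: total = 138, n = 5
After iteration 13: total = 143, n = 4
After iteration 14: total = 147, n = 3
After iteration 15: total = 150, n = 2
After iteration 16: total = 152, n = 1
After iteration 17: total = 153, n = 0
Loop ends.

Final answer: 153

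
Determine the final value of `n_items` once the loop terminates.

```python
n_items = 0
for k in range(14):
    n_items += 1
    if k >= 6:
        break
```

Let's trace through this code step by step.

Initialize: n_items = 0
Entering loop: for k in range(14):
After iteration 1: k = 0, n_items = 1
After iteration 2: k = 1, n_items = 2
After iteration 3: k = 2, n_items = 3
After iteration 4: k = 3, n_items = 4
After iteration 5: k = 4, n_items = 5
After iteration 6: k = 5, n_items = 6
After iteration 7: k = 6, n_items = 7
Loop ends.

Final answer: 7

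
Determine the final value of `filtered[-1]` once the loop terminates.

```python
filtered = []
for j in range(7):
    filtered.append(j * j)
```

Let's trace through this code step by step.

Initialize: filtered = []
Entering loop: for j in range(7):
After iteration 1: j = 0, filtered = [0]
After iteration 2: j = 1, filtered = [0, 1]
After iteration 3: j = 2, filtered = [0, 1, 4]
After iteration 4: j = 3, filtered = [0, 1, 4, 9]
After iteration 5: j = 4, filtered = [0, 1, 4, 9, 16]
After iteration 6: j = 5, filtered = [0, 1, 4, 9, 16, 25]
After iteration 7: j = 6, filtered = [0, 1, 4, 9, 16, 25, 36]
Loop ends.
filtered[-1] = 36

Final answer: 36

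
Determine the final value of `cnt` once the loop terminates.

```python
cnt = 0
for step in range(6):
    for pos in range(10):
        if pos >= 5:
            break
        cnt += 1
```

Let's trace through this code step by step.

Initialize: cnt = 0
Entering loop: for step in range(6):
After iteration 1: step = 0, cnt = 5
After iteration 2: step = 1, cnt = 10
After iteration 3: step = 2, cnt = 15
After iteration 4: step = 3, cnt = 20
After iteration 5: step = 4, cnt = 25
After iteration 6: step = 5, cnt = 30
Loop ends.

Final answer: 30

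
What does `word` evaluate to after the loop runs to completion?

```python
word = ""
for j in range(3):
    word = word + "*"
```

Let's trace through this code step by step.

Initialize: word = ''
Entering loop: for j in range(3):
After iteration 1: j = 0, word = '*'
After iteration 2: j = 1, word = '**'
After iteration 3: j = 2, word = '***'
Loop ends.

Final answer: '***'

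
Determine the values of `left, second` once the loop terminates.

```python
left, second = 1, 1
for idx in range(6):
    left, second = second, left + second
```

Let's trace through this code step by step.

Initialize: left = 1
Initialize: second = 1
Entering loop: for idx in range(6):
After iteration 1: idx = 0, left = 1, second = 2
After iteration 2: idx = 1, left = 2, second = 3
After iteration 3: idx = 2, left = 3, second = 5
After iteration 4: idx = 3, left = 5, second = 8
After iteration 5: idx = 4, left = 8, second = 13
After iteration 6: idx = 5, left = 13, second = 21
Loop ends.

Final answer: 13, 21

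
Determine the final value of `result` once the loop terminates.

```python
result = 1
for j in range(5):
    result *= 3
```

Let's trace through this code step by step.

Initialize: result = 1
Entering loop: for j in range(5):
After iteration 1: j = 0, result = 3
After iteration 2: j = 1, result = 9
After iteration 3: j = 2, result = 27
After iteration 4: j = 3, result = 81
After iteration 5: j = 4, result = 243
Loop ends.

Final answer: 243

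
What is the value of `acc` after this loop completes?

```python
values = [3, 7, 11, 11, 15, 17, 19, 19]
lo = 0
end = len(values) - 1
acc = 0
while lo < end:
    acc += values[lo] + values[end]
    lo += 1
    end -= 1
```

Let's trace through this code step by step.

Initialize: values = [3, 7, 11, 11, 15, 17, 19, 19]
Initialize: lo = 0
Initialize: end = 7
Initialize: acc = 0
Entering loop: while lo < end:
After iteration 1: lo = 1, end = 6, acc = 22
After iteration 2: lo = 2, end = 5, acc = 48
After iteration 3: lo = 3, end = 4, acc = 76
After iteration 4: lo = 4, end = 3, acc = 102
Loop ends.

Final answer: 102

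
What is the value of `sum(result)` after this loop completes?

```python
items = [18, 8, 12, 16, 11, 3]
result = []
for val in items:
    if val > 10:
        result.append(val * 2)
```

Let's trace through this code step by step.

Initialize: items = [18, 8, 12, 16, 11, 3]
Initialize: result = []
Entering loop: for val in items:
After iteration 1: val = 18, result = [36]
After iteration 2: val = 8, result = [36]
After iteration 3: val = 12, result = [36, 24]
After iteration 4: val = 16, result = [36, 24, 32]
After iteration 5: val = 11, result = [36, 24, 32, 22]
After iteration 6: val = 3, result = [36, 24, 32, 22]
Loop ends.
sum(result) = 114

Final answer: 114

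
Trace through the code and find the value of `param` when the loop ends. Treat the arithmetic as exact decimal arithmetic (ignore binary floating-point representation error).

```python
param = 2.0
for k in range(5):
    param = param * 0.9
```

Let's trace through this code step by step.

Initialize: param = 2.0
Entering loop: for k in range(5):
After iteration 1: k = 0, param = 1.8
After iteration 2: k = 1, param = 1.62
After iteration 3: k = 2, param = 1.458
After iteration 4: k = 3, param = 1.3122
After iteration 5: k = 4, param = 1.18098
Loop ends.

Final answer: 1.18098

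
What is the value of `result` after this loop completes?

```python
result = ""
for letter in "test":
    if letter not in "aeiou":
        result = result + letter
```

Let's trace through this code step by step.

Initialize: result = ''
Entering loop: for letter in "test":
After iteration 1: letter = 't', result = 't'
After iteration 2: letter = 'e', result = 't'
After iteration 3: letter = 's', result = 'ts'
After iteration 4: letter = 't', result = 'tst'
Loop ends.

Final answer: 'tst'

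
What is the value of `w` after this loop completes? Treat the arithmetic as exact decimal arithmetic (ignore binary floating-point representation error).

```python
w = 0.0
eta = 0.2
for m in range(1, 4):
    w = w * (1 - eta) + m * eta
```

Let's trace through this code step by step.

Initialize: w = 0.0
Initialize: eta = 0.2
Entering loop: for m in range(1, 4):
After iteration 1: m = 1, w = 0.2
After iteration 2: m = 2, w = 0.56
After iteration 3: m = 3, w = 1.048
Loop ends.

Final answer: 1.048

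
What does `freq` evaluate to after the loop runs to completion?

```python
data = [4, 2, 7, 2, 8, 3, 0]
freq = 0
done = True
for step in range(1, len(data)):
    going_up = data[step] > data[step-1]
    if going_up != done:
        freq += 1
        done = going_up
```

Let's trace through this code step by step.

Initialize: data = [4, 2, 7, 2, 8, 3, 0]
Initialize: freq = 0
Initialize: done = True
Entering loop: for step in range(1, len(data)):
After iteration 1: step = 1, freq = 1, done = False, going_up = False
After iteration 2: step = 2, freq = 2, done = True, going_up = True
After iteration 3: step = 3, freq = 3, done = False, going_up = False
After iteration 4: step = 4, freq = 4, done = True, going_up = True
After iteration 5: step = 5, freq = 5, done = False, going_up = False
After iteration 6: step = 6, freq = 5, done = False, going_up = False
Loop ends.

Final answer: 5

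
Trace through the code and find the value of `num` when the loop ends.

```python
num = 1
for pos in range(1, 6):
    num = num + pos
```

Let's trace through this code step by step.

Initialize: num = 1
Entering loop: for pos in range(1, 6):
After iteration 1: pos = 1, num = 2
After iteration 2: pos = 2, num = 4
After iteration 3: pos = 3, num = 7
After iteration 4: pos = 4, num = 11
After iteration 5: pos = 5, num = 16
Loop ends.

Final answer: 16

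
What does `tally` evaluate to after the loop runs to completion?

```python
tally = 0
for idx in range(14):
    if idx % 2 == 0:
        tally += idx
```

Let's trace through this code step by step.

Initialize: tally = 0
Entering loop: for idx in range(14):
After iteration 1: idx = 0, tally = 0
After iteration 2: idx = 1, tally = 0
After iteration 3: idx = 2, tally = 2
After iteration 4: idx = 3, tally = 2
After iteration 5: idx = 4, tally = 6
After iteration 6: idx = 5, tally = 6
After iteration 7: idx = 6, tally = 12
After iteration 8: idx = 7, tally = 12
After iteration 9: idx = 8, tally = 20
After iteration 10: idx = 9, tally = 20
After iteration 11: idx = 10, tally = 30
After iteration 12: idx = 11, tally = 30
After iteration 13: idx = 12, tally = 42
After iteration 14: idx = 13, tally = 42
Loop ends.

Final answer: 42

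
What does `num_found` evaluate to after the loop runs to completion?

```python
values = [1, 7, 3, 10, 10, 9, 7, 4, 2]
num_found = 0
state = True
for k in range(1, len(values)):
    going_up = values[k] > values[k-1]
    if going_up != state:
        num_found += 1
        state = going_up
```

Let's trace through this code step by step.

Initialize: values = [1, 7, 3, 10, 10, 9, 7, 4, 2]
Initialize: num_found = 0
Initialize: state = True
Entering loop: for k in range(1, len(values)):
After iteration 1: k = 1, num_found = 0, state = True, going_up = True
After iteration 2: k = 2, num_found = 1, state = False, going_up = False
After iteration 3: k = 3, num_found = 2, state = True, going_up = True
After iteration 4: k = 4, num_found = 3, state = False, going_up = False
After iteration 5: k = 5, num_found = 3, state = False, going_up = False
After iteration 6: k = 6, num_found = 3, state = False, going_up = False
After iteration 7: k = 7, num_found = 3, state = False, going_up = False
After iteration 8: k = 8, num_found = 3, state = False, going_up = False
Loop ends.

Final answer: 3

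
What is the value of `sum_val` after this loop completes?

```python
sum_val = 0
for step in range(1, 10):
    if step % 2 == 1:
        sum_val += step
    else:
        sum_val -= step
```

Let's trace through this code step by step.

Initialize: sum_val = 0
Entering loop: for step in range(1, 10):
After iteration 1: step = 1, sum_val = 1
After iteration 2: step = 2, sum_val = -1
After iteration 3: step = 3, sum_val = 2
After iteration 4: step = 4, sum_val = -2
After iteration 5: step = 5, sum_val = 3
After iteration 6: step = 6, sum_val = -3
After iteration 7: step = 7, sum_val = 4
After iteration 8: step = 8, sum_val = -4
After iteration 9: step = 9, sum_val = 5
Loop ends.

Final answer: 5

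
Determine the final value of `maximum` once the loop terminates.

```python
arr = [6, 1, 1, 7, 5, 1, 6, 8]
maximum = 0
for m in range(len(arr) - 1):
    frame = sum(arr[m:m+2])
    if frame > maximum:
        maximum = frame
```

Let's trace through this code step by step.

Initialize: arr = [6, 1, 1, 7, 5, 1, 6, 8]
Initialize: maximum = 0
Entering loop: for m in range(len(arr) - 1):
After iteration 1: m = 0, maximum = 7, frame = 7
After iteration 2: m = 1, maximum = 7, frame = 2
After iteration 3: m = 2, maximum = 8, frame = 8
After iteration 4: m = 3, maximum = 12, frame = 12
After iteration 5: m = 4, maximum = 12, frame = 6
After iteration 6: m = 5, maximum = 12, frame = 7
After iteration 7: m = 6, maximum = 14, frame = 14
Loop ends.

Final answer: 14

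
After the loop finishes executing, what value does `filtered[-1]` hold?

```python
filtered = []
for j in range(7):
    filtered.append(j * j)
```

Let's trace through this code step by step.

Initialize: filtered = []
Entering loop: for j in range(7):
After iteration 1: j = 0, filtered = [0]
After iteration 2: j = 1, filtered = [0, 1]
After iteration 3: j = 2, filtered = [0, 1, 4]
After iteration 4: j = 3, filtered = [0, 1, 4, 9]
After iteration 5: j = 4, filtered = [0, 1, 4, 9, 16]
After iteration 6: j = 5, filtered = [0, 1, 4, 9, 16, 25]
After iteration 7: j = 6, filtered = [0, 1, 4, 9, 16, 25, 36]
Loop ends.
filtered[-1] = 36

Final answer: 36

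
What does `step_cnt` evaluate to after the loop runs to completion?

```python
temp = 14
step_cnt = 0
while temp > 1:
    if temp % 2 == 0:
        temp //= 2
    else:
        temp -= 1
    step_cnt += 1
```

Let's trace through this code step by step.

Initialize: temp = 14
Initialize: step_cnt = 0
Entering loop: while temp > 1:
After iteration 1: temp = 7, step_cnt = 1
After iteration 2: temp = 6, step_cnt = 2
After iteration 3: temp = 3, step_cnt = 3
After iteration 4: temp = 2, step_cnt = 4
After iteration 5: temp = 1, step_cnt = 5
Loop ends.

Final answer: 5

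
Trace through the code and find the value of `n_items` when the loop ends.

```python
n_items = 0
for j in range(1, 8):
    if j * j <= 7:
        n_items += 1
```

Let's trace through this code step by step.

Initialize: n_items = 0
Entering loop: for j in range(1, 8):
After iteration 1: j = 1, n_items = 1
After iteration 2: j = 2, n_items = 2
After iteration 3: j = 3, n_items = 2
After iteration 4: j = 4, n_items = 2
After iteration 5: j = 5, n_items = 2
After iteration 6: j = 6, n_items = 2
After iteration 7: j = 7, n_items = 2
Loop ends.

Final answer: 2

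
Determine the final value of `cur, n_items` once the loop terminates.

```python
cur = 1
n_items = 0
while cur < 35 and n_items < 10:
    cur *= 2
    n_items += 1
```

Let's trace through this code step by step.

Initialize: cur = 1
Initialize: n_items = 0
Entering loop: while cur < 35 and n_items < 10:
After iteration 1: cur = 2, n_items = 1
After iteration 2: cur = 4, n_items = 2
After iteration 3: cur = 8, n_items = 3
After iteration 4: cur = 16, n_items = 4
After iteration 5: cur = 32, n_items = 5
After iteration 6: cur = 64, n_items = 6
Loop ends.

Final answer: 64, 6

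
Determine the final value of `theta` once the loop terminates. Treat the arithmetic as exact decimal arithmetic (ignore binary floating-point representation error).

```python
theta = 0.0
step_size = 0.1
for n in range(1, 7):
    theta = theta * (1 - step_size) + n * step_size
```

Let's trace through this code step by step.

Initialize: theta = 0.0
Initialize: step_size = 0.1
Entering loop: for n in range(1, 7):
After iteration 1: n = 1, theta = 0.1
After iteration 2: n = 2, theta = 0.29
After iteration 3: n = 3, theta = 0.561
After iteration 4: n = 4, theta = 0.9049
After iteration 5: n = 5, theta = 1.31441
After iteration 6: n = 6, theta = 1.782969
Loop ends.

Final answer: 1.782969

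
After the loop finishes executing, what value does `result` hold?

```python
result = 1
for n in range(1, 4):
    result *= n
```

Let's trace through this code step by step.

Initialize: result = 1
Entering loop: for n in range(1, 4):
After iteration 1: n = 1, result = 1
After iteration 2: n = 2, result = 2
After iteration 3: n = 3, result = 6
Loop ends.

Final answer: 6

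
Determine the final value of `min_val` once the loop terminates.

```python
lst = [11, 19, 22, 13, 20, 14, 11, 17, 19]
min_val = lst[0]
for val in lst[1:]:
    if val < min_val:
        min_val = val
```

Let's trace through this code step by step.

Initialize: lst = [11, 19, 22, 13, 20, 14, 11, 17, 19]
Initialize: min_val = 11
Entering loop: for val in lst[1:]:
After iteration 1: val = 19, min_val = 11
After iteration 2: val = 22, min_val = 11
After iteration 3: val = 13, min_val = 11
After iteration 4: val = 20, min_val = 11
After iteration 5: val = 14, min_val = 11
After iteration 6: val = 11, min_val = 11
After iteration 7: val = 17, min_val = 11
After iteration 8: val = 19, min_val = 11
Loop ends.

Final answer: 11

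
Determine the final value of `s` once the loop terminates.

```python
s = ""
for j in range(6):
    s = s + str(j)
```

Let's trace through this code step by step.

Initialize: s = ''
Entering loop: for j in range(6):
After iteration 1: j = 0, s = '0'
After iteration 2: j = 1, s = '01'
After iteration 3: j = 2, s = '012'
After iteration 4: j = 3, s = '0123'
After iteration 5: j = 4, s = '01234'
After iteration 6: j = 5, s = '012345'
Loop ends.

Final answer: '012345'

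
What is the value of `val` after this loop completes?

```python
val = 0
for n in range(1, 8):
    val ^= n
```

Let's trace through this code step by step.

Initialize: val = 0
Entering loop: for n in range(1, 8):
After iteration 1: n = 1, val = 1
After iteration 2: n = 2, val = 3
After iteration 3: n = 3, val = 0
After iteration 4: n = 4, val = 4
After iteration 5: n = 5, val = 1
After iteration 6: n = 6, val = 7
After iteration 7: n = 7, val = 0
Loop ends.

Final answer: 0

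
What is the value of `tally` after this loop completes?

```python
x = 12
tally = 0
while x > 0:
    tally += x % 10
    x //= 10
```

Let's trace through this code step by step.

Initialize: x = 12
Initialize: tally = 0
Entering loop: while x > 0:
After iteration 1: x = 1, tally = 2
After iteration 2: x = 0, tally = 3
Loop ends.

Final answer: 3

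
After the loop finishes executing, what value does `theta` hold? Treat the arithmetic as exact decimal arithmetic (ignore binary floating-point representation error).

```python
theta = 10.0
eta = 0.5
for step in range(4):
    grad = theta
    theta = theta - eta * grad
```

Let's trace through this code step by step.

Initialize: theta = 10.0
Initialize: eta = 0.5
Entering loop: for step in range(4):
After iteration 1: step = 0, theta = 5.0, grad = 10.0
After iteration 2: step = 1, theta = 2.5, grad = 5.0
After iteration 3: step = 2, theta = 1.25, grad = 2.5
After iteration 4: step = 3, theta = 0.625, grad = 1.25
Loop ends.

Final answer: 0.625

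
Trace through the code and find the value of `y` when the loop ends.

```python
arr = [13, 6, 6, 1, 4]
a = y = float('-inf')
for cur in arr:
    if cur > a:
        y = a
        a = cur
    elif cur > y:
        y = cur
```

Let's trace through this code step by step.

Initialize: arr = [13, 6, 6, 1, 4]
Initialize: a = -inf
Initialize: y = -inf
Entering loop: for cur in arr:
After iteration 1: cur = 13, a = 13, y = -inf
After iteration 2: cur = 6, a = 13, y = 6
After iteration 3: cur = 6, a = 13, y = 6
After iteration 4: cur = 1, a = 13, y = 6
After iteration 5: cur = 4, a = 13, y = 6
Loop ends.

Final answer: 6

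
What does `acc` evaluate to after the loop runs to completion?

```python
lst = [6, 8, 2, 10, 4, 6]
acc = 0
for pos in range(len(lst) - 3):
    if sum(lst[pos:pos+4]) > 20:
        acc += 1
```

Let's trace through this code step by step.

Initialize: lst = [6, 8, 2, 10, 4, 6]
Initialize: acc = 0
Entering loop: for pos in range(len(lst) - 3):
After iteration 1: pos = 0, acc = 1
After iteration 2: pos = 1, acc = 2
After iteration 3: pos = 2, acc = 3
Loop ends.

Final answer: 3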